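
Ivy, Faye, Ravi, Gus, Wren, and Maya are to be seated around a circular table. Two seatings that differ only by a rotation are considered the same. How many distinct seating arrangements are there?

120

Fix one person's seat to break rotational symmetry; the remaining 5 people can be arranged in (5)! = 120 ways.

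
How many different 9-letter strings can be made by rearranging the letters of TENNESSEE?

3780

TENNESSEE has 9 letters with E appearing 4 times, N appearing twice, and S appearing twice.
Dividing 9! = 362880 by 4!·2!·2! = 96 for the repeated letters gives 3780.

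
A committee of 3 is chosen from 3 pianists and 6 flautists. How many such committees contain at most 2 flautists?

Split by how many flautists are chosen (0 through 2).
Sum: C(6,0)·C(3,3) + C(6,1)·C(3,2) + C(6,2)·C(3,1) = 1 + 18 + 45 = 64.

64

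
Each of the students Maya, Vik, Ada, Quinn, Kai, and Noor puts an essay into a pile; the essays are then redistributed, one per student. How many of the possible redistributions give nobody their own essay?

This is the derangement count D_6: permutations of 6 items with no fixed point.
By inclusion–exclusion this is Σ_{j=0}^{6} (−1)^j C(6,j)·(6−j)!.
Computing: 720 − 720 + 360 − 120 + 30 − 6 + 1 = 265.

265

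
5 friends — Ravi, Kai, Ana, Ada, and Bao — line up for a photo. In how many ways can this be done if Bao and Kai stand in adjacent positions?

48

Place the 3 others and the Bao-Kai pair as 4 objects in a line; the pair has 2 internal arrangements.
So the count is 2·(4)! = 48.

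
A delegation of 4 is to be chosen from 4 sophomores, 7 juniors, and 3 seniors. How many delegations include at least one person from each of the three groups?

462

With no constraint there are C(14,4) = 1001 possible selections.
Subtract selections that omit an entire group: no sophomores → C(10,4) = 210; no juniors → C(7,4) = 35; no seniors → C(11,4) = 330.
Add back selections omitting two groups (i.e. drawn from a single group): C(4,4) + C(7,4) + C(3,4) = 36.
By inclusion–exclusion: 1001 − 575 + 36 = 462.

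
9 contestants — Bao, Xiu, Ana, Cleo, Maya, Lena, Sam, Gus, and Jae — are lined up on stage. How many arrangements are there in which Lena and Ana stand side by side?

80640

Place the 7 others and the Lena-Ana pair as 8 objects in a line; the pair has 2 internal arrangements.
That gives 2 × 8! = 2 × 40320 = 80640.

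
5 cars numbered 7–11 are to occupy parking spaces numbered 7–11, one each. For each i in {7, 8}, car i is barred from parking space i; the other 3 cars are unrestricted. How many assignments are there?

Let Aᵢ (for i ∈ {7, 8}) be the placements that put car i in its forbidden parking space. Any j of these fix j positions, leaving (5−j)! ways to fill the rest, and there are C(2,j) ways to pick which j.
By inclusion–exclusion, the number of valid placements is Σ_{j=0}^{2} (−1)^j C(2,j)·(5−j)!.
Computing: 120 − 48 + 6 = 78.

78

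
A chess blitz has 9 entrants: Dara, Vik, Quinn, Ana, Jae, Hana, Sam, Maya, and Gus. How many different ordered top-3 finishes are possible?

There are 9 choices for 1st place, 8 for 2nd, and 7 for 3rd.
That gives 9 × 8 × 7 = 504.

504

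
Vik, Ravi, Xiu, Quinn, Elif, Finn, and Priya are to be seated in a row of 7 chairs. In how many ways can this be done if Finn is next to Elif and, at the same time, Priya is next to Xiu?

Treat {Finn,Elif} as one block (2 orders) and {Priya,Xiu} as another (2 orders).
That leaves 5 units to arrange: 2 × 2 × 5! = 4 × 120 = 480.

480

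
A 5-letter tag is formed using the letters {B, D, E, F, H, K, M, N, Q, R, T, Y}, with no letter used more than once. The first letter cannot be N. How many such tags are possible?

The first letter has 12−1 = 11 choices (anything except N).
The remaining 4 letters are filled from the other 11 symbols without repetition: 11 × 10 × 9 × 8 = 7920.
Total: 11 × 7920 = 87120.

87120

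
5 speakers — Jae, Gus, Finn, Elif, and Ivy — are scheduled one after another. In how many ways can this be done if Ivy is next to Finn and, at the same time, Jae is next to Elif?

Treat {Ivy,Finn} as one block (2 orders) and {Jae,Elif} as another (2 orders).
That leaves 3 units to arrange: 2 × 2 × 3! = 4 × 6 = 24.

24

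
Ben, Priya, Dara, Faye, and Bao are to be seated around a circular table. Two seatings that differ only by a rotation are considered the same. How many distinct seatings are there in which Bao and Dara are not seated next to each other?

Without the restriction there are (4)! = 24 seatings.
Those with Bao next to Dara: fuse the pair into one unit and seat 4 units around a circle — 2·(3)! = 12.
Subtracting, 24 − 12 = 12.

12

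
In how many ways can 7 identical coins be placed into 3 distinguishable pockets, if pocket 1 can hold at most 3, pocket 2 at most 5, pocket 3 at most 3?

By stars and bars, unrestricted non-negative solutions to x_1+…+x_3 = 7 number C(7+2,2) = 36.
Subtract solutions that violate a single cap (substitute x_i' = x_i − (cap_i+1)): x_1 ≥ 4 gives C(5,2) = 10; x_2 ≥ 6 gives C(3,2) = 3; x_3 ≥ 4 gives C(5,2) = 10. Together 23.
No two caps can be exceeded simultaneously, so the pair terms are all 0.
By inclusion–exclusion the count is 36 − 23 + 0 = 13.

13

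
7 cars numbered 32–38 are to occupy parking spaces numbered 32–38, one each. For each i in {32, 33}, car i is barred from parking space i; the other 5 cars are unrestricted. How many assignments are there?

3720

Let Aᵢ (for i ∈ {32, 33}) be the placements that put car i in its forbidden parking space. Any j of these fix j positions, leaving (7−j)! ways to fill the rest, and there are C(2,j) ways to pick which j.
By inclusion–exclusion, the number of valid placements is Σ_{j=0}^{2} (−1)^j C(2,j)·(7−j)!.
Computing: 5040 − 1440 + 120 = 3720.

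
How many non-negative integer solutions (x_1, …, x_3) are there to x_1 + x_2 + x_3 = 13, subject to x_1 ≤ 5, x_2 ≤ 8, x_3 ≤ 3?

10

Ignoring the caps, the number of non-negative solutions to x_1+…+x_3 = 13 is C(15,2) = 105.
Subtract solutions that violate a single cap (substitute x_i' = x_i − (cap_i+1)): x_1 ≥ 6 gives C(9,2) = 36; x_2 ≥ 9 gives C(6,2) = 15; x_3 ≥ 4 gives C(11,2) = 55. Together 106.
Add back pairs where two caps are both exceeded: 0 + 10 + 1 = 11.
By inclusion–exclusion the count is 105 − 106 + 11 = 10.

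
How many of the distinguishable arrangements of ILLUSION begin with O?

1260

With the first slot taken by O, it remains to arrange the other 7 letters (ILLUSIN).
Those 7 letters have I appearing twice and L appearing twice, giving (7)!/(2!·2!) = 1260.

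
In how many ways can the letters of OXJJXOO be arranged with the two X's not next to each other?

Total arrangements of OXJJXOO: 7!/(3!·2!·2!) = 210.
If the two X's are adjacent, glue them into one block, leaving 6 items to arrange: (6)!/(3!·2!) = 60 ways.
Subtracting, 210 − 60 = 150 arrangements keep the X's apart.

150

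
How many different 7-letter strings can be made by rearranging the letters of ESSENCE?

420

The 7 letters of ESSENCE have repeats: E appearing 3 times and S appearing twice.
Dividing 7! = 5040 by 3!·2! = 12 for the repeated letters gives 420.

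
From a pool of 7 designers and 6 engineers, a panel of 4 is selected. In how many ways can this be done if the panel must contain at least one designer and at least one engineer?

With no constraint there are C(13,4) = 715 possible selections.
Selections missing a whole group: no designers → C(6,4) = 15; no engineers → C(7,4) = 35.
Both groups omitted at once is impossible, so 715 − 50 = 665.

665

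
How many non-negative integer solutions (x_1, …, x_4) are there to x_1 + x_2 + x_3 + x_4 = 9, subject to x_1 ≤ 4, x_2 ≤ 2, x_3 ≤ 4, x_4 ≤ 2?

By stars and bars, unrestricted non-negative solutions to x_1+…+x_4 = 9 number C(9+3,3) = 220.
Subtract solutions that violate a single cap (substitute x_i' = x_i − (cap_i+1)): x_1 ≥ 5 gives C(7,3) = 35; x_2 ≥ 3 gives C(9,3) = 84; x_3 ≥ 5 gives C(7,3) = 35; x_4 ≥ 3 gives C(9,3) = 84. Together 238.
Add back pairs where two caps are both exceeded: 4 + 0 + 4 + 4 + 20 + 4 = 36.
By inclusion–exclusion the count is 220 − 238 + 36 = 18.

18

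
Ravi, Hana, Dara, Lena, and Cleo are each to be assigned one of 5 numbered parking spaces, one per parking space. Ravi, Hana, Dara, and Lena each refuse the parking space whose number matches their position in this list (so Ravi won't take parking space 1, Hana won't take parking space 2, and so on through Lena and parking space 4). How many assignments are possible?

53

Let Aᵢ (for 1 ≤ i ≤ 4) be the placements that put person i in their forbidden parking space. Any j of these fix j positions, leaving (5−j)! ways to fill the rest, and there are C(4,j) ways to pick which j.
By inclusion–exclusion, the number of valid placements is Σ_{j=0}^{4} (−1)^j C(4,j)·(5−j)!.
Computing: 120 − 96 + 36 − 8 + 1 = 53.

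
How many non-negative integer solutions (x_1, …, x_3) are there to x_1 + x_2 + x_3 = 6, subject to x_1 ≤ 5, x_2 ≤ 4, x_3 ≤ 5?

Without the upper bounds there are C(8,2) = 28 ways to split 6 among 3 variables.
Subtract solutions that violate a single cap (substitute x_i' = x_i − (cap_i+1)): x_1 ≥ 6 gives C(2,2) = 1; x_2 ≥ 5 gives C(3,2) = 3; x_3 ≥ 6 gives C(2,2) = 1. Together 5.
No two caps can be exceeded simultaneously, so the pair terms are all 0.
By inclusion–exclusion the count is 28 − 5 + 0 = 23.

23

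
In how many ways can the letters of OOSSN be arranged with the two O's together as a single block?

Treat the 2 copies of O as a single block. The multiset to arrange is then {OO, N, S, S}, 4 items in all.
That gives (4)!/(2!) = 12 arrangements.

12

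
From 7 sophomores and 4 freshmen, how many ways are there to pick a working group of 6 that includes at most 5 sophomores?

455

Split by how many sophomores are chosen (0 through 5).
Sum: C(7,0)·C(4,6) + C(7,1)·C(4,5) + C(7,2)·C(4,4) + C(7,3)·C(4,3) + C(7,4)·C(4,2) + C(7,5)·C(4,1) = 0 + 0 + 21 + 140 + 210 + 84 = 455.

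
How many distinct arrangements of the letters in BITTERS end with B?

Fix B in the last position and arrange the remaining 6 letters.
Those 6 letters have T appearing twice, giving (6)!/(2!) = 360.

360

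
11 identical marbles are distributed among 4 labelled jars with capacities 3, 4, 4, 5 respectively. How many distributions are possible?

50

Ignoring the caps, the number of non-negative solutions to x_1+…+x_4 = 11 is C(14,3) = 364.
Subtract solutions that violate a single cap (substitute x_i' = x_i − (cap_i+1)): x_1 ≥ 4 gives C(10,3) = 120; x_2 ≥ 5 gives C(9,3) = 84; x_3 ≥ 5 gives C(9,3) = 84; x_4 ≥ 6 gives C(8,3) = 56. Together 344.
Add back pairs where two caps are both exceeded: 10 + 10 + 4 + 4 + 1 + 1 = 30.
By inclusion–exclusion the count is 364 − 344 + 30 = 50.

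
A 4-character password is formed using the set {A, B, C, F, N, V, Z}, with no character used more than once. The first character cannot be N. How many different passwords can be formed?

The first character has 7−1 = 6 choices (anything except N).
The remaining 3 characters are filled from the other 6 symbols without repetition: 6 × 5 × 4 = 120.
Total: 6 × 120 = 720.

720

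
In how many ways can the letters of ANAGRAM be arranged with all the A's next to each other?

Treat the 3 copies of A as a single block. The multiset to arrange is then {AAA, G, M, N, R}, 5 items in all.
All 5 items are distinct, so there are (5)! = 120 arrangements.

120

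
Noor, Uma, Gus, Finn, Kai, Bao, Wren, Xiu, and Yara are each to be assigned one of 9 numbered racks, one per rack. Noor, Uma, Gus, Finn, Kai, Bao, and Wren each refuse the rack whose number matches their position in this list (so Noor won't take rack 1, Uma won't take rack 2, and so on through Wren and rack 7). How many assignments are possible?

165016

Let Aᵢ (for 1 ≤ i ≤ 7) be the placements that put person i in their forbidden rack. Any j of these fix j positions, leaving (9−j)! ways to fill the rest, and there are C(7,j) ways to pick which j.
By inclusion–exclusion, the number of valid placements is Σ_{j=0}^{7} (−1)^j C(7,j)·(9−j)!.
Computing: 362880 − 282240 + 105840 − 25200 + 4200 − 504 + 42 − 2 = 165016.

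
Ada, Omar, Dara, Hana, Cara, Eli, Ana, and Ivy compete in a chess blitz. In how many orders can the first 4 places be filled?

1680

This is an ordered selection of 4 from 8: P(8,4).
That gives 8 × 7 × 6 × 5 = 1680.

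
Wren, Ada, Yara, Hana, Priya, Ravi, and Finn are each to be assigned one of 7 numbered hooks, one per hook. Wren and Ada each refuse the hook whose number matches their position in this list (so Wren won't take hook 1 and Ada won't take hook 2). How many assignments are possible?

3720

Let Aᵢ (for i ∈ {1, 2}) be the placements that put person i in their forbidden hook. Any j of these fix j positions, leaving (7−j)! ways to fill the rest, and there are C(2,j) ways to pick which j.
By inclusion–exclusion, the number of valid placements is Σ_{j=0}^{2} (−1)^j C(2,j)·(7−j)!.
Computing: 5040 − 1440 + 120 = 3720.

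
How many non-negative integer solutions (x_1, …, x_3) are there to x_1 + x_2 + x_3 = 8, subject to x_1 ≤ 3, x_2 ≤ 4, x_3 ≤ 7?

19

By stars and bars, unrestricted non-negative solutions to x_1+…+x_3 = 8 number C(8+2,2) = 45.
Subtract solutions that violate a single cap (substitute x_i' = x_i − (cap_i+1)): x_1 ≥ 4 gives C(6,2) = 15; x_2 ≥ 5 gives C(5,2) = 10; x_3 ≥ 8 gives C(2,2) = 1. Together 26.
No two caps can be exceeded simultaneously, so the pair terms are all 0.
By inclusion–exclusion the count is 45 − 26 + 0 = 19.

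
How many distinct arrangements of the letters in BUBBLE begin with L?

With the first slot taken by L, it remains to arrange the other 5 letters (BUBBE).
Those 5 letters have B appearing 3 times, giving (5)!/(3!) = 20.

20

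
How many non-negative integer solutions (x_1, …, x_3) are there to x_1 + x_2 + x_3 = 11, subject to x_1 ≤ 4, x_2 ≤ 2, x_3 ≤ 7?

Without the upper bounds there are C(13,2) = 78 ways to split 11 among 3 variables.
Subtract solutions that violate a single cap (substitute x_i' = x_i − (cap_i+1)): x_1 ≥ 5 gives C(8,2) = 28; x_2 ≥ 3 gives C(10,2) = 45; x_3 ≥ 8 gives C(5,2) = 10. Together 83.
Add back pairs where two caps are both exceeded: 10 + 0 + 1 = 11.
By inclusion–exclusion the count is 78 − 83 + 11 = 6.

6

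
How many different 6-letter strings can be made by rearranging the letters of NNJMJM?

90

The 6 letters of NNJMJM have repeats: J appearing twice, M appearing twice, and N appearing twice.
So there are 6! / (2!·2!·2!) = 90 distinguishable arrangements.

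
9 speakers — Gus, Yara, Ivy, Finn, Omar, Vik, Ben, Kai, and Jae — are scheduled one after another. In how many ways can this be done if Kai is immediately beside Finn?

80640

Treat {Kai, Finn} as a single unit. There are 8 units to order, and the pair itself can be ordered 2 ways.
So the count is 2·(8)! = 80640.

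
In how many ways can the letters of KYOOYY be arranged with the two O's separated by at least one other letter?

40

Total arrangements of KYOOYY: 6!/(3!·2!) = 60.
Arrangements with the O's together: treat OO as one letter, giving (5)!/(3!) = 20.
Hence 60 − 20 = 40.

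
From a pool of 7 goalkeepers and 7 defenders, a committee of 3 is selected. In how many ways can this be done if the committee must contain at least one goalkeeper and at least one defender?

Total 3-person selections from all 14: C(14,3) = 364.
Selections missing a whole group: no goalkeepers → C(7,3) = 35; no defenders → C(7,3) = 35.
Both groups omitted at once is impossible, so 364 − 70 = 294.

294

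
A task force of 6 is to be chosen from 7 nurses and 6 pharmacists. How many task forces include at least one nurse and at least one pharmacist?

Unrestricted: C(13,6) = 1716 ways to pick any 6 of the 13.
Subtract selections that omit an entire group: no nurses → C(6,6) = 1; no pharmacists → C(7,6) = 7.
Both groups omitted at once is impossible, so 1716 − 8 = 1708.

1708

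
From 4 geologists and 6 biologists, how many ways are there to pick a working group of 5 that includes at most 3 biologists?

186

Split by how many biologists are chosen (0 through 3).
Sum: C(6,0)·C(4,5) + C(6,1)·C(4,4) + C(6,2)·C(4,3) + C(6,3)·C(4,2) = 0 + 6 + 60 + 120 = 186.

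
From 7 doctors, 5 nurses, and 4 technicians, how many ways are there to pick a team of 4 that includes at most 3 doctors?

Split by how many doctors are chosen (0 through 3).
Sum: C(7,0)·C(9,4) + C(7,1)·C(9,3) + C(7,2)·C(9,2) + C(7,3)·C(9,1) = 126 + 588 + 756 + 315 = 1785.

1785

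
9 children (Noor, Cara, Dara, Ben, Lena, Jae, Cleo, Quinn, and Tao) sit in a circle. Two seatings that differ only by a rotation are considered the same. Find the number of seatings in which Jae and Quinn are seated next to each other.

10080

Treat {Jae, Quinn} as one unit (2 internal orders) and seat the resulting 8 units around the table: (7)! circular arrangements.
So 2 × (7)! = 2 × 5040 = 10080.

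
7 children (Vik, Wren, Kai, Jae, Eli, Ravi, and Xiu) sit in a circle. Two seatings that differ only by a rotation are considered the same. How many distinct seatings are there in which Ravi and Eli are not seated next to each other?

480

Without the restriction there are (6)! = 720 seatings.
Those with Ravi next to Eli: fuse the pair into one unit and seat 6 units around a circle — 2·(5)! = 240.
Subtracting, 720 − 240 = 480.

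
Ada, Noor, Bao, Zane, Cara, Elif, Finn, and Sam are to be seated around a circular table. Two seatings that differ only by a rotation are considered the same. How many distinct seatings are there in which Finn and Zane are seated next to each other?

Glue Finn and Zane into a block (2 internal orders). Seating 7 units around a circle gives (6)! arrangements.
So 2 × (6)! = 2 × 720 = 1440.

1440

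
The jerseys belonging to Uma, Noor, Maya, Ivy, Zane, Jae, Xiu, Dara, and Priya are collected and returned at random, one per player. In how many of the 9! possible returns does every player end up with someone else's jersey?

Let Aᵢ be the assignments in which player i gets their old jersey. We want the size of the complement of A₁∪…∪A_9.
By inclusion–exclusion this is Σ_{j=0}^{9} (−1)^j C(9,j)·(9−j)!.
Computing: 362880 − 362880 + 181440 − 60480 + 15120 − 3024 + 504 − 72 + 9 − 1 = 133496.

133496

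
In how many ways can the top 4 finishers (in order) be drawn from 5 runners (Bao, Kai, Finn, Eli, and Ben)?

There are 5 choices for 1st place, 4 for 2nd, and so on down to 2 for position 4.
That gives 5 × 4 × 3 × 2 = 120.

120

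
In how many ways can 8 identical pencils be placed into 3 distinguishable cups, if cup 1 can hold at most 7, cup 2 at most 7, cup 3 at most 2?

22

By stars and bars, unrestricted non-negative solutions to x_1+…+x_3 = 8 number C(8+2,2) = 45.
Subtract solutions that violate a single cap (substitute x_i' = x_i − (cap_i+1)): x_1 ≥ 8 gives C(2,2) = 1; x_2 ≥ 8 gives C(2,2) = 1; x_3 ≥ 3 gives C(7,2) = 21. Together 23.
No two caps can be exceeded simultaneously, so the pair terms are all 0.
By inclusion–exclusion the count is 45 − 23 + 0 = 22.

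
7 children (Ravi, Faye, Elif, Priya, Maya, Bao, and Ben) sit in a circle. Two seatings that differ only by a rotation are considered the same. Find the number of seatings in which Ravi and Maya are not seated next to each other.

480

All circular seatings of 7 people number (6)! = 720.
Seatings with Ravi beside Maya: treat them as a block with 2 internal orders, giving 2 × (5)! = 240.
Subtracting, 720 − 240 = 480.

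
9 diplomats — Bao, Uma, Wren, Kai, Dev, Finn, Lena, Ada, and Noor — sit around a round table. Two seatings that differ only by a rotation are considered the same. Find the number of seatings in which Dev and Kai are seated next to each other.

Glue Dev and Kai into a block (2 internal orders). Seating 8 units around a circle gives (7)! arrangements.
So 2 × (7)! = 2 × 5040 = 10080.

10080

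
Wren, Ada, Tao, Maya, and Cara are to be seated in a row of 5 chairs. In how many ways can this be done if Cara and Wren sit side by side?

Treat {Cara, Wren} as a single unit. There are 4 units to order, and the pair itself can be ordered 2 ways.
So the count is 2·(4)! = 48.

48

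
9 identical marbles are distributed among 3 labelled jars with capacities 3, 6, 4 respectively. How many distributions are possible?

By stars and bars, unrestricted non-negative solutions to x_1+…+x_3 = 9 number C(9+2,2) = 55.
Subtract solutions that violate a single cap (substitute x_i' = x_i − (cap_i+1)): x_1 ≥ 4 gives C(7,2) = 21; x_2 ≥ 7 gives C(4,2) = 6; x_3 ≥ 5 gives C(6,2) = 15. Together 42.
Add back pairs where two caps are both exceeded: 0 + 1 + 0 = 1.
By inclusion–exclusion the count is 55 − 42 + 1 = 14.

14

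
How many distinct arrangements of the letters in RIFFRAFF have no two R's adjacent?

630

Total arrangements of RIFFRAFF: 8!/(4!·2!) = 840.
Arrangements with the R's together: treat RR as one letter, giving (7)!/(4!) = 210.
Subtracting, 840 − 210 = 630 arrangements keep the R's apart.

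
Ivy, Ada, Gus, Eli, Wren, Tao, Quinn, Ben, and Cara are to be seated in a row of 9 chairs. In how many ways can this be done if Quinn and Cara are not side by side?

There are 9! = 362880 arrangements in all. If Quinn and Cara are adjacent, merging them into one block gives 2·(8)! = 80640 arrangements.
So 362880 − 80640 = 282240 arrangements keep them apart.

282240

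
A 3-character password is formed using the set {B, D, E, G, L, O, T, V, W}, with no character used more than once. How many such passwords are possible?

504

This is a permutation of 3 out of 9: P(9,3) = 9!/6!.
9 × 8 × 7 = 504.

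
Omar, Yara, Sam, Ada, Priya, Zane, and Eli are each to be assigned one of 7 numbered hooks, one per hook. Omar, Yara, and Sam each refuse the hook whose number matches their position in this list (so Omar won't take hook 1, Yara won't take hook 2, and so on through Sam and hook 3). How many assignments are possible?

Let Aᵢ (for i ∈ {1, 2, 3}) be the placements that put person i in their forbidden hook. Any j of these fix j positions, leaving (7−j)! ways to fill the rest, and there are C(3,j) ways to pick which j.
By inclusion–exclusion, the number of valid placements is Σ_{j=0}^{3} (−1)^j C(3,j)·(7−j)!.
Computing: 5040 − 2160 + 360 − 24 = 3216.

3216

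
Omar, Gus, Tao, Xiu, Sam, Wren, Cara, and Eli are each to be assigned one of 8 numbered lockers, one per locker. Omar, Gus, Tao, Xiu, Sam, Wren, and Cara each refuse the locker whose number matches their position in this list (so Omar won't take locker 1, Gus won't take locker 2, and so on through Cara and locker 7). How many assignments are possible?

16687

Let Aᵢ (for 1 ≤ i ≤ 7) be the placements that put person i in their forbidden locker. Any j of these fix j positions, leaving (8−j)! ways to fill the rest, and there are C(7,j) ways to pick which j.
By inclusion–exclusion, the number of valid placements is Σ_{j=0}^{7} (−1)^j C(7,j)·(8−j)!.
Computing: 40320 − 35280 + 15120 − 4200 + 840 − 126 + 14 − 1 = 16687.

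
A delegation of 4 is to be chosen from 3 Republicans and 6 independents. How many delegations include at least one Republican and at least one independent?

Unrestricted: C(9,4) = 126 ways to pick any 4 of the 9.
Subtract selections that omit an entire group: no Republicans → C(6,4) = 15; no independents → C(3,4) = 0.
Both groups omitted at once is impossible, so 126 − 15 = 111.

111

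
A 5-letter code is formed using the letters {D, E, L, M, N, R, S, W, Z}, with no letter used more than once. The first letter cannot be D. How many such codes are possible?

13440

The first letter has 9−1 = 8 choices (anything except D).
The remaining 4 letters are filled from the other 8 symbols without repetition: 8 × 7 × 6 × 5 = 1680.
Total: 8 × 1680 = 13440.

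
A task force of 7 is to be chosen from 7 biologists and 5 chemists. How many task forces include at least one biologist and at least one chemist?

791

Unrestricted: C(12,7) = 792 ways to pick any 7 of the 12.
Subtract selections that omit an entire group: no biologists → C(5,7) = 0; no chemists → C(7,7) = 1.
Both groups omitted at once is impossible, so 792 − 1 = 791.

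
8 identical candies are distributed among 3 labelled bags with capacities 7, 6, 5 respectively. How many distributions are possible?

35

By stars and bars, unrestricted non-negative solutions to x_1+…+x_3 = 8 number C(8+2,2) = 45.
Subtract solutions that violate a single cap (substitute x_i' = x_i − (cap_i+1)): x_1 ≥ 8 gives C(2,2) = 1; x_2 ≥ 7 gives C(3,2) = 3; x_3 ≥ 6 gives C(4,2) = 6. Together 10.
No two caps can be exceeded simultaneously, so the pair terms are all 0.
By inclusion–exclusion the count is 45 − 10 + 0 = 35.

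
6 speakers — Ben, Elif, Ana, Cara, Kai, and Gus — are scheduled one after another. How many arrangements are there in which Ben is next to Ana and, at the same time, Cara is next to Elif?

96

Treat {Ben,Ana} as one block (2 orders) and {Cara,Elif} as another (2 orders).
That leaves 4 units to arrange: 2 × 2 × 4! = 4 × 24 = 96.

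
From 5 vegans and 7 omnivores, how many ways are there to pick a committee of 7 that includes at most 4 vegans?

Split by how many vegans are chosen (0 through 4).
Sum: C(5,0)·C(7,7) + C(5,1)·C(7,6) + C(5,2)·C(7,5) + C(5,3)·C(7,4) + C(5,4)·C(7,3) = 1 + 35 + 210 + 350 + 175 = 771.

771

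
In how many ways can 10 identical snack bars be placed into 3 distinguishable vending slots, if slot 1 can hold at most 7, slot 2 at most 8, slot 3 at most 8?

54

Without the upper bounds there are C(12,2) = 66 ways to split 10 among 3 vending slots.
Subtract solutions that violate a single cap (substitute x_i' = x_i − (cap_i+1)): x_1 ≥ 8 gives C(4,2) = 6; x_2 ≥ 9 gives C(3,2) = 3; x_3 ≥ 9 gives C(3,2) = 3. Together 12.
No two caps can be exceeded simultaneously, so the pair terms are all 0.
By inclusion–exclusion the count is 66 − 12 + 0 = 54.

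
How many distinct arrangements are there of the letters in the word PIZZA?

60

PIZZA has 5 letters with Z appearing twice.
Dividing 5! = 120 by 2! = 2 for the repeated letters gives 60.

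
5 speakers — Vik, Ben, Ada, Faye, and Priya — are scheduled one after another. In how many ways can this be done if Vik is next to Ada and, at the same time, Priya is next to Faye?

24

Treat {Vik,Ada} as one block (2 orders) and {Priya,Faye} as another (2 orders).
That leaves 3 units to arrange: 2 × 2 × 3! = 4 × 6 = 24.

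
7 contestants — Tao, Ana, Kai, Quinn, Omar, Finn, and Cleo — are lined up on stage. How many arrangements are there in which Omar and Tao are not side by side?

Of the 7! = 5040 arrangements, those with Omar and Tao adjacent number 2 × 6! = 1440 (treat the pair as a block with 2 internal orders).
Complementary counting: 5040 − 1440 = 3600.

3600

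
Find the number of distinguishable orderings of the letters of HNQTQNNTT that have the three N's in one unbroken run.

420

Treat the 3 copies of N as a single block. The multiset to arrange is then {NNN, H, Q, Q, T, T, T}, 7 items in all.
That gives (7)!/(3!·2!) = 420 arrangements.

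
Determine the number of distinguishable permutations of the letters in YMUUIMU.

420

Letter multiplicities in YMUUIMU: I×1, M×2, U×3, Y×1.
So there are 7! / (3!·2!) = 420 distinguishable arrangements.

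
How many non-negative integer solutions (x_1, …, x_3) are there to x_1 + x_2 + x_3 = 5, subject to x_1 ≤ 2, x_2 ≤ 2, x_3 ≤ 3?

Without the upper bounds there are C(7,2) = 21 ways to split 5 among 3 variables.
Subtract solutions that violate a single cap (substitute x_i' = x_i − (cap_i+1)): x_1 ≥ 3 gives C(4,2) = 6; x_2 ≥ 3 gives C(4,2) = 6; x_3 ≥ 4 gives C(3,2) = 3. Together 15.
No two caps can be exceeded simultaneously, so the pair terms are all 0.
By inclusion–exclusion the count is 21 − 15 + 0 = 6.

6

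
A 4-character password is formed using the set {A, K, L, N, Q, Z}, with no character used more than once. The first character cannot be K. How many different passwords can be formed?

300

The first character has 6−1 = 5 choices (anything except K).
The remaining 3 characters are filled from the other 5 symbols without repetition: 5 × 4 × 3 = 60.
Total: 5 × 60 = 300.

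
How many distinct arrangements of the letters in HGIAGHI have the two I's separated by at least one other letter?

450

There are 7!/(2!·2!·2!) = 630 arrangements of HGIAGHI in total.
Arrangements with the I's together: treat II as one letter, giving (6)!/(2!·2!) = 180.
Hence 630 − 180 = 450.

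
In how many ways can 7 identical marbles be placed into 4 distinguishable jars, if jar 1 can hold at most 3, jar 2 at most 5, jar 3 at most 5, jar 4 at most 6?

By stars and bars, unrestricted non-negative solutions to x_1+…+x_4 = 7 number C(7+3,3) = 120.
Subtract solutions that violate a single cap (substitute x_i' = x_i − (cap_i+1)): x_1 ≥ 4 gives C(6,3) = 20; x_2 ≥ 6 gives C(4,3) = 4; x_3 ≥ 6 gives C(4,3) = 4; x_4 ≥ 7 gives C(3,3) = 1. Together 29.
No two caps can be exceeded simultaneously, so the pair terms are all 0.
By inclusion–exclusion the count is 120 − 29 + 0 = 91.

91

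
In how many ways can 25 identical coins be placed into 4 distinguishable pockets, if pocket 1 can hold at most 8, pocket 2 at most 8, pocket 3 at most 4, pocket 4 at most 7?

By stars and bars, unrestricted non-negative solutions to x_1+…+x_4 = 25 number C(25+3,3) = 3276.
Subtract solutions that violate a single cap (substitute x_i' = x_i − (cap_i+1)): x_1 ≥ 9 gives C(19,3) = 969; x_2 ≥ 9 gives C(19,3) = 969; x_3 ≥ 5 gives C(23,3) = 1771; x_4 ≥ 8 gives C(20,3) = 1140. Together 4849.
Add back pairs where two caps are both exceeded: 120 + 364 + 165 + 364 + 165 + 455 = 1633.
Subtract triples: 10 + 0 + 20 + 20 = 50.
By inclusion–exclusion the count is 3276 − 4849 + 1633 − 50 = 10.

10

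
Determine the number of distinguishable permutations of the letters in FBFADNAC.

The 8 letters of FBFADNAC have repeats: A appearing twice and F appearing twice.
Dividing 8! = 40320 by 2!·2! = 4 for the repeated letters gives 10080.

10080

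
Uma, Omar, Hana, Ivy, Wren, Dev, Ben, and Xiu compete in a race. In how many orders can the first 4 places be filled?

1680

There are 8 choices for 1st place, 7 for 2nd, and so on down to 5 for position 4.
That gives 8 × 7 × 6 × 5 = 1680.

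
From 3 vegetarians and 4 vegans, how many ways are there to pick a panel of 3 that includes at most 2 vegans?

Split by how many vegans are chosen (0 through 2).
Sum: C(4,0)·C(3,3) + C(4,1)·C(3,2) + C(4,2)·C(3,1) = 1 + 12 + 18 = 31.

31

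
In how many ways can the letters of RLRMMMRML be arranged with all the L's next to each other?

280

Treat the 2 copies of L as a single block. The multiset to arrange is then {LL, M, M, M, M, R, R, R}, 8 items in all.
That gives (8)!/(4!·3!) = 280 arrangements.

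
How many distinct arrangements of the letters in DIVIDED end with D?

Fix D in the last position and arrange the remaining 6 letters.
Those 6 letters have D appearing twice and I appearing twice, giving (6)!/(2!·2!) = 180.

180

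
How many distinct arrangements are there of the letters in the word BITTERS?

2520

The 7 letters of BITTERS have repeats: T appearing twice.
The number of distinct arrangements is 7!/(2!) = 5040/2 = 2520.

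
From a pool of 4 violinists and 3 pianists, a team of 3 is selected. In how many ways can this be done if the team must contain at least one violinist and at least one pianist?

Unrestricted: C(7,3) = 35 ways to pick any 3 of the 7.
Subtract selections that omit an entire group: no violinists → C(3,3) = 1; no pianists → C(4,3) = 4.
Both groups omitted at once is impossible, so 35 − 5 = 30.

30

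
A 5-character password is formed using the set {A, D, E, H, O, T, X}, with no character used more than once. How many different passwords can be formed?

2520

This is a permutation of 5 out of 7: P(7,5) = 7!/2!.
That product is 7 × 6 × 5 × 4 × 3 = 2520.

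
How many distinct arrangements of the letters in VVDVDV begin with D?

5

Fix D in the first position and arrange the remaining 5 letters.
Those 5 letters have V appearing 4 times, giving (5)!/(4!) = 5.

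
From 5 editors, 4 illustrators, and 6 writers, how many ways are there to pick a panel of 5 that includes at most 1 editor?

1302

Split by how many editors are chosen (0 through 1).
Sum: C(5,0)·C(10,5) + C(5,1)·C(10,4) = 252 + 1050 = 1302.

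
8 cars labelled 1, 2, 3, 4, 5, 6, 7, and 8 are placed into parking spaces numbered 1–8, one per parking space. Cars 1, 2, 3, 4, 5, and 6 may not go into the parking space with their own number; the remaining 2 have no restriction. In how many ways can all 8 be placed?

Let Aᵢ (for 1 ≤ i ≤ 6) be the placements that put car i in its forbidden parking space. Any j of these fix j positions, leaving (8−j)! ways to fill the rest, and there are C(6,j) ways to pick which j.
By inclusion–exclusion, the number of valid placements is Σ_{j=0}^{6} (−1)^j C(6,j)·(8−j)!.
Computing: 40320 − 30240 + 10800 − 2400 + 360 − 36 + 2 = 18806.

18806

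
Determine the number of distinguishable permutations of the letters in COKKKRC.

420

COKKKRC has 7 letters with C appearing twice and K appearing 3 times.
So there are 7! / (3!·2!) = 420 distinguishable arrangements.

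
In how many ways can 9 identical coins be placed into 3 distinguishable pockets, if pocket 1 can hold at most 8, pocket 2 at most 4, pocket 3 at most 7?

36

By stars and bars, unrestricted non-negative solutions to x_1+…+x_3 = 9 number C(9+2,2) = 55.
Subtract solutions that violate a single cap (substitute x_i' = x_i − (cap_i+1)): x_1 ≥ 9 gives C(2,2) = 1; x_2 ≥ 5 gives C(6,2) = 15; x_3 ≥ 8 gives C(3,2) = 3. Together 19.
No two caps can be exceeded simultaneously, so the pair terms are all 0.
By inclusion–exclusion the count is 55 − 19 + 0 = 36.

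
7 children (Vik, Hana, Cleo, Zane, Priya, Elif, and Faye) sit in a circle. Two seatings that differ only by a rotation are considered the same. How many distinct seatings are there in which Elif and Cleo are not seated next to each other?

480

All circular seatings of 7 people number (6)! = 720.
Seatings with Elif beside Cleo: treat them as a block with 2 internal orders, giving 2 × (5)! = 240.
Subtracting, 720 − 240 = 480.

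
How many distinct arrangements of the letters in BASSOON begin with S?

With the first slot taken by S, it remains to arrange the other 6 letters (BASOON).
Those 6 letters have O appearing twice, giving (6)!/(2!) = 360.

360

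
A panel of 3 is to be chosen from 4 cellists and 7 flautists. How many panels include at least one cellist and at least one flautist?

126

Total 3-person selections from all 11: C(11,3) = 165.
Selections missing a whole group: no cellists → C(7,3) = 35; no flautists → C(4,3) = 4.
Both groups omitted at once is impossible, so 165 − 39 = 126.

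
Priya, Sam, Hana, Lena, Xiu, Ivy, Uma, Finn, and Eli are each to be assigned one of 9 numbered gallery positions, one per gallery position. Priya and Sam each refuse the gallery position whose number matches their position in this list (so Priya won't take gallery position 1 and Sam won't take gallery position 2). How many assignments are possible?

287280

Let Aᵢ (for i ∈ {1, 2}) be the placements that put person i in their forbidden gallery position. Any j of these fix j positions, leaving (9−j)! ways to fill the rest, and there are C(2,j) ways to pick which j.
By inclusion–exclusion, the number of valid placements is Σ_{j=0}^{2} (−1)^j C(2,j)·(9−j)!.
Computing: 362880 − 80640 + 5040 = 287280.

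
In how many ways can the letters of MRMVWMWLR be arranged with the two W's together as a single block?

3360

Treat the 2 copies of W as a single block. The multiset to arrange is then {WW, L, M, M, M, R, R, V}, 8 items in all.
That gives (8)!/(3!·2!) = 3360 arrangements.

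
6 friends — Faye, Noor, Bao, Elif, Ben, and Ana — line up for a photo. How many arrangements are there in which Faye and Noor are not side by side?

480

Of the 6! = 720 arrangements, those with Faye and Noor adjacent number 2 × 5! = 240 (treat the pair as a block with 2 internal orders).
Complementary counting: 720 − 240 = 480.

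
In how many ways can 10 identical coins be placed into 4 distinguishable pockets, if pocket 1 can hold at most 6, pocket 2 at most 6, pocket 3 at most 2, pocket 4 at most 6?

109

Without the upper bounds there are C(13,3) = 286 ways to split 10 among 4 pockets.
Subtract solutions that violate a single cap (substitute x_i' = x_i − (cap_i+1)): x_1 ≥ 7 gives C(6,3) = 20; x_2 ≥ 7 gives C(6,3) = 20; x_3 ≥ 3 gives C(10,3) = 120; x_4 ≥ 7 gives C(6,3) = 20. Together 180.
Add back pairs where two caps are both exceeded: 0 + 1 + 0 + 1 + 0 + 1 = 3.
By inclusion–exclusion the count is 286 − 180 + 3 = 109.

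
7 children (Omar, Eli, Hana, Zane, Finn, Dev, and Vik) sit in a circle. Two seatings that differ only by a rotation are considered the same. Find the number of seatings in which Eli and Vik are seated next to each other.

Glue Eli and Vik into a block (2 internal orders). Seating 6 units around a circle gives (5)! arrangements.
So 2 × (5)! = 2 × 120 = 240.

240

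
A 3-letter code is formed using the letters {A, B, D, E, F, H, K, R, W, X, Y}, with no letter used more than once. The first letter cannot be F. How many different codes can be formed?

900

The first letter has 11−1 = 10 choices (anything except F).
The remaining 2 letters are filled from the other 10 symbols without repetition: 10 × 9 = 90.
Total: 10 × 90 = 900.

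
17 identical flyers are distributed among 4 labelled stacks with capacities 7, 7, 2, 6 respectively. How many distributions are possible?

46

Ignoring the caps, the number of non-negative solutions to x_1+…+x_4 = 17 is C(20,3) = 1140.
Subtract solutions that violate a single cap (substitute x_i' = x_i − (cap_i+1)): x_1 ≥ 8 gives C(12,3) = 220; x_2 ≥ 8 gives C(12,3) = 220; x_3 ≥ 3 gives C(17,3) = 680; x_4 ≥ 7 gives C(13,3) = 286. Together 1406.
Add back pairs where two caps are both exceeded: 4 + 84 + 10 + 84 + 10 + 120 = 312.
By inclusion–exclusion the count is 1140 − 1406 + 312 = 46.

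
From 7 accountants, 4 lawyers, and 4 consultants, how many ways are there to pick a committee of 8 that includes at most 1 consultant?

1485

Split by how many consultants are chosen (0 through 1).
Sum: C(4,0)·C(11,8) + C(4,1)·C(11,7) = 165 + 1320 = 1485.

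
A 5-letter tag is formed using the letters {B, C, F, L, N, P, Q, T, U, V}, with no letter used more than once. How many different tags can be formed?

30240

Choose and order 5 of the 10 symbols: the first letter has 10 options, the next 9, and so on down to 6.
That product is 10 × 9 × 8 × 7 × 6 = 30240.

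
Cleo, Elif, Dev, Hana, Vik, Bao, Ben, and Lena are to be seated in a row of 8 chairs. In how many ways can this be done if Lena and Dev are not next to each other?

There are 8! = 40320 arrangements in all. If Lena and Dev are adjacent, merging them into one block gives 2·(7)! = 10080 arrangements.
So 40320 − 10080 = 30240 arrangements keep them apart.

30240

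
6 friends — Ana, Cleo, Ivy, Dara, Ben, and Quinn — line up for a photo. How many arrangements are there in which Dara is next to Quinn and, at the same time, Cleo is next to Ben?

Treat {Dara,Quinn} as one block (2 orders) and {Cleo,Ben} as another (2 orders).
That leaves 4 units to arrange: 2 × 2 × 4! = 4 × 24 = 96.

96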